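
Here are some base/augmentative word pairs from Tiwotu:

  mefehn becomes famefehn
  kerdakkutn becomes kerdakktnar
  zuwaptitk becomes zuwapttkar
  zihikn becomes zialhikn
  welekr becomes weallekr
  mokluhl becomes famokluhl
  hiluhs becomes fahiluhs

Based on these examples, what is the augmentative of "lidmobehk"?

"lidmobehk" has second-to-last letter 'h'. The stems whose second-to-last letter is 'h' (hiluhs → fahiluhs, mefehn → famefehn, mokluhl → famokluhl) add the prefix fa-.
The other patterns: stems whose second-to-last letter is 'k' insert -al- after the first vowel; stems whose second-to-last letter is 't' delete the last vowel and add -ar.
So lidmobehk → falidmobehk.

falidmobehk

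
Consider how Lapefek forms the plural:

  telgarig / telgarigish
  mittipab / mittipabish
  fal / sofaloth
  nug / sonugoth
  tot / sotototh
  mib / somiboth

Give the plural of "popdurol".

telgarig and nug both end in -g yet inflect differently (telgarigish, sonugoth), so the final letter is not what conditions the rule; the number of vowels is.
"popdurol" has 3 vowels. The stems with 3 vowels (telgarig → telgarigish, mittipab → mittipabish) add -ish.
So popdurol → popdurolish.

popdurolish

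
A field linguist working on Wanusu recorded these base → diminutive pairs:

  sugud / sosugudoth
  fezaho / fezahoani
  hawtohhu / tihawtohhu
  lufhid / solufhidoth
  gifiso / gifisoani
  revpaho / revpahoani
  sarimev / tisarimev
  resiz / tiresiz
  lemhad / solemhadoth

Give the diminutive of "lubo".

luboani

lufhid and resiz both have last vowel 'i' yet inflect differently (solufhidoth, tiresiz), so the last vowel is not what conditions the rule; the final letter is.
"lubo" ends in -o. The stems ending in -o (revpaho → revpahoani, gifiso → gifisoani, fezaho → fezahoani) add -ani.
So lubo → luboani.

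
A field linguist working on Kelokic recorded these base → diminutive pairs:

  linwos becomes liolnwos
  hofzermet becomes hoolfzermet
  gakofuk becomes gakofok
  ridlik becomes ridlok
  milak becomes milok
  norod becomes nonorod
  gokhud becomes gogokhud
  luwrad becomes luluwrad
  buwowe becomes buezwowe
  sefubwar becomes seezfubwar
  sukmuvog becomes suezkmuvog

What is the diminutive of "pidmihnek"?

linwos and norod both have last vowel 'o' yet inflect differently (liolnwos, nonorod), so the last vowel is not what conditions the rule; the final letter is.
"pidmihnek" ends in -k. The stems ending in -k (gakofuk → gakofok, ridlik → ridlok, milak → milok) change the last vowel to 'o'.
The other patterns: stems ending in -s or -t insert -ol- after the first vowel; stems ending in -d repeat the first consonant+vowel as a prefix; stems ending in -e, -g or -r insert -ez- after the first vowel.
So pidmihnek → pidmihnok.

pidmihnok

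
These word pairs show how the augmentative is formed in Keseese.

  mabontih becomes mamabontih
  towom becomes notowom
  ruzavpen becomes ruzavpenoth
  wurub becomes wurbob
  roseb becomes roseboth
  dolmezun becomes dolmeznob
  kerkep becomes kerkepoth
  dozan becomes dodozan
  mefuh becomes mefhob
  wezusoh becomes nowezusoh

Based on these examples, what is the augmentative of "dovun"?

dovnob

wezusoh and mabontih both end in -h yet inflect differently (nowezusoh, mamabontih), so the final letter is not what conditions the rule; the last vowel is.
"dovun" has last vowel 'u'. The stems whose last vowel is 'u' (dolmezun → dolmeznob, wurub → wurbob, mefuh → mefhob) delete the last vowel and add -ob.
So dovun → dovnob.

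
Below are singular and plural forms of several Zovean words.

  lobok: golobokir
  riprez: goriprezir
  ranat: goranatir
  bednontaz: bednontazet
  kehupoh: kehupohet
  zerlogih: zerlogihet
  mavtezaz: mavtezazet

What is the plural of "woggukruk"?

woggukruket

"woggukruk" has 3 vowels. The stems with 3 vowels (bednontaz → bednontazet, kehupoh → kehupohet, zerlogih → zerlogihet) add -et.
The other pattern: stems with 2 vowels add go- … -ir around the stem.
So woggukruk → woggukruket.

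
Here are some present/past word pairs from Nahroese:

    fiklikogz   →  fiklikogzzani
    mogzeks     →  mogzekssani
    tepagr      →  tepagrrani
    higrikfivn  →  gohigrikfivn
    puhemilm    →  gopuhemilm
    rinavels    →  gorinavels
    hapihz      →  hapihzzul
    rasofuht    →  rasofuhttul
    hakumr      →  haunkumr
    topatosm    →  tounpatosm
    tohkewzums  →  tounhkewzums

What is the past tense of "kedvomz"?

keundvomz

mogzeks and rinavels both end in -s yet inflect differently (mogzekssani, gorinavels), so the final letter is not what conditions the rule; the second-to-last letter is.
"kedvomz" has second-to-last letter 'm'. The stems whose second-to-last letter is 'm' (hakumr → haunkumr, tohkewzums → tounhkewzums) insert -un- after the first vowel.
So kedvomz → keundvomz.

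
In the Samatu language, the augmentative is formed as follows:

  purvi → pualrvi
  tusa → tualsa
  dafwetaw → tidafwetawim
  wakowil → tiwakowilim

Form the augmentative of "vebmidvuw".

tivebmidvuwim

"vebmidvuw" ends in a consonant. The stems ending in a consonant (dafwetaw → tidafwetawim, wakowil → tiwakowilim) add ti- … -im around the stem.
The other pattern: stems ending in a vowel insert -al- after the first vowel.
So vebmidvuw → tivebmidvuwim.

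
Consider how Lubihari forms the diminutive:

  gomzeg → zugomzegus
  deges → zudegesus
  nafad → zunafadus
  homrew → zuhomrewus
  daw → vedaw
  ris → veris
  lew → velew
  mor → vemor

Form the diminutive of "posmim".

zuposmimus

"posmim" has 2 vowels. The stems with 2 vowels (gomzeg → zugomzegus, deges → zudegesus, nafad → zunafadus) add zu- … -us around the stem.
So posmim → zuposmimus.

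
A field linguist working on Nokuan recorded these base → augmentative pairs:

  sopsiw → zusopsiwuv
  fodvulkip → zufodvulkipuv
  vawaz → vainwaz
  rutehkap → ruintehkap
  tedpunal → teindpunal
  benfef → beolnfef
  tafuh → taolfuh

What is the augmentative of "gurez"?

fodvulkip and rutehkap both end in -p yet inflect differently (zufodvulkipuv, ruintehkap), so the final letter is not what conditions the rule; the last vowel is.
"gurez" has last vowel 'e'. The one such stem in the data (benfef → beolnfef) inserts -ol- after the first vowel (as does tafuh), so the same rule applies.
So gurez → guolrez.

guolrez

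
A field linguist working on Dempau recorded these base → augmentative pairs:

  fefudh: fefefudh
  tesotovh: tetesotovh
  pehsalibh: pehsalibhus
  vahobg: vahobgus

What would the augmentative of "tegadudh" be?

pehsalibh and fefudh both end in -h yet inflect differently (pehsalibhus, fefefudh), so the final letter is not what conditions the rule; the second-to-last letter is.
"tegadudh" has second-to-last letter 'd'. The one such stem in the data (fefudh → fefefudh) repeats the first consonant+vowel as a prefix (as does tesotovh), so the same rule applies.
So tegadudh → tetegadudh.

tetegadudh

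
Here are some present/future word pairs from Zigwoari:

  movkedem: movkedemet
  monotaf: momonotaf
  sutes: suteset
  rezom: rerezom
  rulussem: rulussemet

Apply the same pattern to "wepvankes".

wepvankeset

movkedem and rezom both end in -m yet inflect differently (movkedemet, rerezom), so the final letter is not what conditions the rule; the last vowel is.
"wepvankes" has last vowel 'e'. The stems whose last vowel is 'e' (movkedem → movkedemet, sutes → suteset, rulussem → rulussemet) add -et.
The other pattern: stems whose last vowel is 'a' or 'o' repeat the first consonant+vowel as a prefix.
So wepvankes → wepvankeset.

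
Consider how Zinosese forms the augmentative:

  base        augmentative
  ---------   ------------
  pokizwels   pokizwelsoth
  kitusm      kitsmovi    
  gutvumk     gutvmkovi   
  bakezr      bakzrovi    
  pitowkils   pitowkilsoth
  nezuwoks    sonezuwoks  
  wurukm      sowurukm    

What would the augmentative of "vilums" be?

nezuwoks and pitowkils both end in -s yet inflect differently (sonezuwoks, pitowkilsoth), so the final letter is not what conditions the rule; the second-to-last letter is.
"vilums" has second-to-last letter 'm'. The one such stem in the data (gutvumk → gutvmkovi) deletes the last vowel and adds -ovi (as do bakezr, kitusm), so the same rule applies.
The other patterns: stems whose second-to-last letter is 'k' add the prefix so-; stems whose second-to-last letter is 'l' add -oth.
So vilums → vilmsovi.

vilmsovi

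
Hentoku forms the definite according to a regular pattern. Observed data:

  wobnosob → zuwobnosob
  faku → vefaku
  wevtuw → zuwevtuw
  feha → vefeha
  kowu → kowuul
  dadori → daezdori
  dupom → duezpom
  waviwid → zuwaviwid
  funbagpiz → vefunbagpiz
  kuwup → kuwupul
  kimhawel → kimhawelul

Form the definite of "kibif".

kibiful

"kibif" begins with k-. The stems beginning with k- (kowu → kowuul, kimhawel → kimhawelul, kuwup → kuwupul) add -ul.
The other patterns: stems beginning with w- add the prefix zu-; stems beginning with d- insert -ez- after the first vowel; stems beginning with f- add the prefix ve-.
So kibif → kibiful.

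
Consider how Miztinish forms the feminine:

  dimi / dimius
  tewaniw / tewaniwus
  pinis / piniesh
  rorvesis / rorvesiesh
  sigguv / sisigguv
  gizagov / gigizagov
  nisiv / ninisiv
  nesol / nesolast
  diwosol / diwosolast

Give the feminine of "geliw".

geliwus

dimi and pinis both have last vowel 'i' yet inflect differently (dimius, piniesh), so the last vowel is not what conditions the rule; the final letter is.
"geliw" ends in -w. The one such stem in the data (tewaniw → tewaniwus) adds -us, so the same rule applies.
So geliw → geliwus.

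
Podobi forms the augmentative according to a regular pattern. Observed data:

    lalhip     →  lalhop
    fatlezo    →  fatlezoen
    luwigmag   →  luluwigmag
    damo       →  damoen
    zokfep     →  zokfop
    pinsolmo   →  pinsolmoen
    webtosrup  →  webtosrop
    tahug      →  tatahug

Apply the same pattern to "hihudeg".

"hihudeg" ends in -g. The stems ending in -g (luwigmag → luluwigmag, tahug → tatahug) repeat the first consonant+vowel as a prefix.
So hihudeg → hihihudeg.

hihihudeg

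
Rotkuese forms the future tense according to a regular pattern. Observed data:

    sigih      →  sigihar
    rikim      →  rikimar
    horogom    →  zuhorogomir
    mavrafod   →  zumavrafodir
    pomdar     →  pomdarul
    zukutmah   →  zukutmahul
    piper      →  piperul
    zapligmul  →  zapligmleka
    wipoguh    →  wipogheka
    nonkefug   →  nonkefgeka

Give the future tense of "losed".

losedul

rikim and horogom both end in -m yet inflect differently (rikimar, zuhorogomir), so the final letter is not what conditions the rule; the last vowel is.
"losed" has last vowel 'e'. The one such stem in the data (piper → piperul) adds -ul, so the same rule applies.
The other patterns: stems whose last vowel is 'i' add -ar; stems whose last vowel is 'o' add zu- … -ir around the stem; stems whose last vowel is 'u' delete the last vowel and add -eka.
So losed → losedul.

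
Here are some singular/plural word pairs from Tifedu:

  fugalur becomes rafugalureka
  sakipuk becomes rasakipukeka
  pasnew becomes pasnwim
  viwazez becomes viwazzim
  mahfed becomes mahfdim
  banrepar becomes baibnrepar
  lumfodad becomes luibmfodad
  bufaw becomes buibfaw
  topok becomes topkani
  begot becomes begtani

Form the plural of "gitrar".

"gitrar" has last vowel 'a'. The stems whose last vowel is 'a' (banrepar → baibnrepar, lumfodad → luibmfodad, bufaw → buibfaw) insert -ib- after the first vowel.
So gitrar → giibtrar.

giibtrar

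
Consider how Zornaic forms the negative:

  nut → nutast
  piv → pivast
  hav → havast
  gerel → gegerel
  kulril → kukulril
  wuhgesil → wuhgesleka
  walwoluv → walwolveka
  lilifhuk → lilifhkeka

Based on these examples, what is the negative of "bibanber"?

gerel and wuhgesil both end in -l yet inflect differently (gegerel, wuhgesleka), so the final letter is not what conditions the rule; the number of vowels is.
"bibanber" has 3 vowels. The stems with 3 vowels (wuhgesil → wuhgesleka, walwoluv → walwolveka, lilifhuk → lilifhkeka) delete the last vowel and add -eka.
So bibanber → bibanbreka.

bibanbreka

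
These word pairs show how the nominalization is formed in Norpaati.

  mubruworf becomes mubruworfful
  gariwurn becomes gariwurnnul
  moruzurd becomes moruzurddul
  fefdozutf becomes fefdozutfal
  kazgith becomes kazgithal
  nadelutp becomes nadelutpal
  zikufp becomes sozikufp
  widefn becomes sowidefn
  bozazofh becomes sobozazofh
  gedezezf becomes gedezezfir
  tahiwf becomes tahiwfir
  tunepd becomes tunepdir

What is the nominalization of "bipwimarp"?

bipwimarppul

mubruworf and fefdozutf both end in -f yet inflect differently (mubruworfful, fefdozutfal), so the final letter is not what conditions the rule; the second-to-last letter is.
"bipwimarp" has second-to-last letter 'r'. The stems whose second-to-last letter is 'r' (mubruworf → mubruworfful, gariwurn → gariwurnnul, moruzurd → moruzurddul) double the final consonant and add -ul.
So bipwimarp → bipwimarppul.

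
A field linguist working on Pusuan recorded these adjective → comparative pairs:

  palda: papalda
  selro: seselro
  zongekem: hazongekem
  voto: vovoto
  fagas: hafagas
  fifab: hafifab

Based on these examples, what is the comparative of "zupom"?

hazupom

"zupom" ends in a consonant. The stems ending in a consonant (zongekem → hazongekem, fagas → hafagas, fifab → hafifab) add the prefix ha-.
The other pattern: stems ending in a vowel repeat the first consonant+vowel as a prefix.
So zupom → hazupom.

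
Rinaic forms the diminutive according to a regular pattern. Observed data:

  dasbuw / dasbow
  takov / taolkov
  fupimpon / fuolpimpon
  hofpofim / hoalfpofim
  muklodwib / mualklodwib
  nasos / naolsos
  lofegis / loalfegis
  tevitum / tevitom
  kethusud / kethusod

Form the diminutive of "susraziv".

hofpofim and tevitum both end in -m yet inflect differently (hoalfpofim, tevitom), so the final letter is not what conditions the rule; the last vowel is.
"susraziv" has last vowel 'i'. The stems whose last vowel is 'i' (lofegis → loalfegis, hofpofim → hoalfpofim, muklodwib → mualklodwib) insert -al- after the first vowel.
So susraziv → sualsraziv.

sualsraziv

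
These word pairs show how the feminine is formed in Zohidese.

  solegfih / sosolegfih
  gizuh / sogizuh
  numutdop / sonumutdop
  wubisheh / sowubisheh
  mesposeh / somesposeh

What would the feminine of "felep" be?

Every pair shown (solegfih → sosolegfih, gizuh → sogizuh, numutdop → sonumutdop, …) follows the same rule: add the prefix so-.
So felep → sofelep.

sofelep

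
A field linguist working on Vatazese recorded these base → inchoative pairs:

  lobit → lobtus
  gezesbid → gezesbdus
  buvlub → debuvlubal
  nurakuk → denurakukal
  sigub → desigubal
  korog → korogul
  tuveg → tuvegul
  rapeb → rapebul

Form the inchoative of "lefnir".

buvlub and rapeb both end in -b yet inflect differently (debuvlubal, rapebul), so the final letter is not what conditions the rule; the last vowel is.
"lefnir" has last vowel 'i'. The stems whose last vowel is 'i' (lobit → lobtus, gezesbid → gezesbdus) delete the last vowel and add -us.
The other patterns: stems whose last vowel is 'u' add de- … -al around the stem; stems whose last vowel is 'e' or 'o' add -ul.
So lefnir → lefnrus.

lefnrus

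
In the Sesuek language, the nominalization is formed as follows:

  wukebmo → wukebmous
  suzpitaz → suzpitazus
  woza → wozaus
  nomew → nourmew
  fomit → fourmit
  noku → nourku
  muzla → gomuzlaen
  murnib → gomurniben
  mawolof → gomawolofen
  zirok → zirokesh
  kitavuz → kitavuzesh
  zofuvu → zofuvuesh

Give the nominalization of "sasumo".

woza and muzla both end in -a yet inflect differently (wozaus, gomuzlaen), so the final letter is not what conditions the rule; the first letter is.
"sasumo" begins with s-. The one such stem in the data (suzpitaz → suzpitazus) adds -us, so the same rule applies.
The other patterns: stems beginning with f- or n- insert -ur- after the first vowel; stems beginning with m- add go- … -en around the stem; stems beginning with k- or z- add -esh.
So sasumo → sasumous.

sasumous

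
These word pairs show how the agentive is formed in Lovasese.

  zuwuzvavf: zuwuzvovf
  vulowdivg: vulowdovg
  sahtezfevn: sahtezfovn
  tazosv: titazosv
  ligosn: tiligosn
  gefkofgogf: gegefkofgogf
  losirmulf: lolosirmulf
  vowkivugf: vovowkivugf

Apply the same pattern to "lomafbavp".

"lomafbavp" has second-to-last letter 'v'. The stems whose second-to-last letter is 'v' (zuwuzvavf → zuwuzvovf, vulowdivg → vulowdovg, sahtezfevn → sahtezfovn) change the last vowel to 'o'.
So lomafbavp → lomafbovp.

lomafbovp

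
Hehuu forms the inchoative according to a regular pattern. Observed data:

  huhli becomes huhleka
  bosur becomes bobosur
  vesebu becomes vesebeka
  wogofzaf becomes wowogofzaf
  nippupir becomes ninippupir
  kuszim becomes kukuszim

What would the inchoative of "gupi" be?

kuszim and huhli both have last vowel 'i' yet inflect differently (kukuszim, huhleka), so the last vowel is not what conditions the rule; whether the stem ends in a vowel or a consonant is.
"gupi" ends in a vowel. The stems ending in a vowel (huhli → huhleka, vesebu → vesebeka) drop the final letter and add -eka.
So gupi → gupeka.

gupeka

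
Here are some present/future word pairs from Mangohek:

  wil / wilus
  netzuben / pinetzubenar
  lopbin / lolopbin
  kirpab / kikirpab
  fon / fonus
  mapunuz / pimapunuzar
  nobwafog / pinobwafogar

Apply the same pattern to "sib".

fon and lopbin both end in -n yet inflect differently (fonus, lolopbin), so the final letter is not what conditions the rule; the number of vowels is.
"sib" has 1 vowel. The stems with 1 vowel (wil → wilus, fon → fonus) add -us.
The other patterns: stems with 2 vowels repeat the first consonant+vowel as a prefix; stems with 3 vowels add pi- … -ar around the stem.
So sib → sibus.

sibus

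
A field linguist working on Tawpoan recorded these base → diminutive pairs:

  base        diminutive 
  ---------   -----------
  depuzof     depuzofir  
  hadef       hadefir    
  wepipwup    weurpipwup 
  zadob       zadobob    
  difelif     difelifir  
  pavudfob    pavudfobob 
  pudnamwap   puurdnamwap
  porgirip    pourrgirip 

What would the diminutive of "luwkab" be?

luwkabob

porgirip and difelif both have last vowel 'i' yet inflect differently (pourrgirip, difelifir), so the last vowel is not what conditions the rule; the final letter is.
"luwkab" ends in -b. The stems ending in -b (zadob → zadobob, pavudfob → pavudfobob) add -ob.
The other patterns: stems ending in -p insert -ur- after the first vowel; stems ending in -f add -ir.
So luwkab → luwkabob.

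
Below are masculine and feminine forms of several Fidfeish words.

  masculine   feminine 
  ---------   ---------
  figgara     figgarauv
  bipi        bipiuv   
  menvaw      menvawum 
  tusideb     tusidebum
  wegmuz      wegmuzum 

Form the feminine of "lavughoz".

lavughozum

figgara and menvaw both have last vowel 'a' yet inflect differently (figgarauv, menvawum), so the last vowel is not what conditions the rule; whether the stem ends in a vowel or a consonant is.
"lavughoz" ends in a consonant. The stems ending in a consonant (menvaw → menvawum, tusideb → tusidebum, wegmuz → wegmuzum) add -um.
So lavughoz → lavughozum.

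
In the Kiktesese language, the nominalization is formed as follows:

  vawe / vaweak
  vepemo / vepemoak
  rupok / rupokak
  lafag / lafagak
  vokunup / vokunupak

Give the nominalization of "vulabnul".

Every pair shown (vawe → vaweak, vepemo → vepemoak, rupok → rupokak, …) follows the same rule: add -ak.
So vulabnul → vulabnulak.

vulabnulak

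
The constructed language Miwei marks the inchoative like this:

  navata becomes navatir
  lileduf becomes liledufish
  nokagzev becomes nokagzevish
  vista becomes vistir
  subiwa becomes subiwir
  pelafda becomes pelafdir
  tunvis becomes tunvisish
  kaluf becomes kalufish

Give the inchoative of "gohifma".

navata and nokagzev both begin with n- yet inflect differently (navatir, nokagzevish), so the first letter is not what conditions the rule; the final letter is.
"gohifma" ends in -a. The stems ending in -a (vista → vistir, navata → navatir, subiwa → subiwir) drop the final letter and add -ir.
So gohifma → gohifmir.

gohifmir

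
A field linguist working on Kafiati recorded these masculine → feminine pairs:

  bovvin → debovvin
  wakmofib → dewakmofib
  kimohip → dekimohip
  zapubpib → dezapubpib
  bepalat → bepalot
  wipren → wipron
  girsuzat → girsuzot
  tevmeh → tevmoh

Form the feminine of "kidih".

bovvin and wipren both end in -n yet inflect differently (debovvin, wipron), so the final letter is not what conditions the rule; the last vowel is.
"kidih" has last vowel 'i'. The stems whose last vowel is 'i' (bovvin → debovvin, wakmofib → dewakmofib, kimohip → dekimohip) add the prefix de-.
So kidih → dekidih.

dekidih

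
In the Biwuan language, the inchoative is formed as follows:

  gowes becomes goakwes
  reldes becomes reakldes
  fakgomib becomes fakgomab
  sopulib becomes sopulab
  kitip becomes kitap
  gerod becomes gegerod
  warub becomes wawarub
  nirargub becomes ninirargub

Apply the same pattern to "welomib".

fakgomib and warub both end in -b yet inflect differently (fakgomab, wawarub), so the final letter is not what conditions the rule; the last vowel is.
"welomib" has last vowel 'i'. The stems whose last vowel is 'i' (fakgomib → fakgomab, sopulib → sopulab, kitip → kitap) change the last vowel to 'a'.
The other patterns: stems whose last vowel is 'e' insert -ak- after the first vowel; stems whose last vowel is 'o' or 'u' repeat the first consonant+vowel as a prefix.
So welomib → welomab.

welomab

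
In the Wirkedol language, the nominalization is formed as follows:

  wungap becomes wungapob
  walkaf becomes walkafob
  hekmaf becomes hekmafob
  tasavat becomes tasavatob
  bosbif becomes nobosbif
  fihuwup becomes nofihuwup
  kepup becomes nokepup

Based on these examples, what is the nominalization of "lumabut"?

walkaf and bosbif both end in -f yet inflect differently (walkafob, nobosbif), so the final letter is not what conditions the rule; the last vowel is.
"lumabut" has last vowel 'u'. The stems whose last vowel is 'u' (fihuwup → nofihuwup, kepup → nokepup) add the prefix no-.
The other pattern: stems whose last vowel is 'a' add -ob.
So lumabut → nolumabut.

nolumabut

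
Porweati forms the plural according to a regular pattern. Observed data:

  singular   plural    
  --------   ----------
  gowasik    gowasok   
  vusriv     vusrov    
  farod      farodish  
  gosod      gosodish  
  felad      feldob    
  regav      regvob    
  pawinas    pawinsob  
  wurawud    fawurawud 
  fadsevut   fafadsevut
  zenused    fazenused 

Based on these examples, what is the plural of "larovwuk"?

farod and felad both end in -d yet inflect differently (farodish, feldob), so the final letter is not what conditions the rule; the last vowel is.
"larovwuk" has last vowel 'u'. The stems whose last vowel is 'u' (wurawud → fawurawud, fadsevut → fafadsevut) add the prefix fa-.
So larovwuk → falarovwuk.

falarovwuk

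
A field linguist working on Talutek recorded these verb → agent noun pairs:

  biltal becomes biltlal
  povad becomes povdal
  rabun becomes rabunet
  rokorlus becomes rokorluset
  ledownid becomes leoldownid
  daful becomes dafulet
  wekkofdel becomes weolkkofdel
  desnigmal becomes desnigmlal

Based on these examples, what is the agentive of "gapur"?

"gapur" has last vowel 'u'. The stems whose last vowel is 'u' (daful → dafulet, rabun → rabunet, rokorlus → rokorluset) add -et.
The other patterns: stems whose last vowel is 'a' delete the last vowel and add -al; stems whose last vowel is 'e' or 'i' insert -ol- after the first vowel.
So gapur → gapuret.

gapuret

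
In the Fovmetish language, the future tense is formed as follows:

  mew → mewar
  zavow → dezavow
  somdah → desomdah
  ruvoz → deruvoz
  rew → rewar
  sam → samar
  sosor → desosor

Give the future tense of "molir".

demolir

rew and zavow both end in -w yet inflect differently (rewar, dezavow), so the final letter is not what conditions the rule; the number of vowels is.
"molir" has 2 vowels. The stems with 2 vowels (sosor → desosor, ruvoz → deruvoz, somdah → desomdah) add the prefix de-.
So molir → demolir.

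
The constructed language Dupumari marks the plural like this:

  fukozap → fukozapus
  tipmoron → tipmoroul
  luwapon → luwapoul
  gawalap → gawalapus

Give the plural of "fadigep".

fadigepus

"fadigep" ends in -p. The stems ending in -p (gawalap → gawalapus, fukozap → fukozapus) add -us.
So fadigep → fadigepus.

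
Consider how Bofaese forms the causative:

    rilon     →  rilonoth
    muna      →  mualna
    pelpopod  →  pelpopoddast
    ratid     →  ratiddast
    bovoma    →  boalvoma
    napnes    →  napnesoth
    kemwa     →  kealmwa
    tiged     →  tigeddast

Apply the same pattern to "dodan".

tiged and napnes both have last vowel 'e' yet inflect differently (tigeddast, napnesoth), so the last vowel is not what conditions the rule; the final letter is.
"dodan" ends in -n. The one such stem in the data (rilon → rilonoth) adds -oth, so the same rule applies.
The other patterns: stems ending in -a insert -al- after the first vowel; stems ending in -d double the final consonant and add -ast.
So dodan → dodanoth.

dodanoth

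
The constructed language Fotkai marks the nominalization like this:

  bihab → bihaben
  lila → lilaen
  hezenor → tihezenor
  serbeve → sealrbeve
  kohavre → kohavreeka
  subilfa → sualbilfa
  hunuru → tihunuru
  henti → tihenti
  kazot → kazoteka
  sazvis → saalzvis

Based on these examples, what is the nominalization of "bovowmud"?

subilfa and lila both end in -a yet inflect differently (sualbilfa, lilaen), so the final letter is not what conditions the rule; the first letter is.
"bovowmud" begins with b-. The one such stem in the data (bihab → bihaben) adds -en, so the same rule applies.
So bovowmud → bovowmuden.

bovowmuden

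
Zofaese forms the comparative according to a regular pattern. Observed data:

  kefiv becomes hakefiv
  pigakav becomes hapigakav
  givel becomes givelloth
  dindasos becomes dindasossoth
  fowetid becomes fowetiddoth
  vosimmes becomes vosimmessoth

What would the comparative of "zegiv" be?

hazegiv

kefiv and fowetid both have last vowel 'i' yet inflect differently (hakefiv, fowetiddoth), so the last vowel is not what conditions the rule; the final letter is.
"zegiv" ends in -v. The stems ending in -v (kefiv → hakefiv, pigakav → hapigakav) add the prefix ha-.
The other pattern: stems ending in -d, -l or -s double the final consonant and add -oth.
So zegiv → hazegiv.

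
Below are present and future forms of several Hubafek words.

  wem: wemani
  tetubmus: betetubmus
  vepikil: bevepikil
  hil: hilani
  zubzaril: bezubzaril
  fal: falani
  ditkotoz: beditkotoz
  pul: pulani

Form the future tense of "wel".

welani

zubzaril and pul both end in -l yet inflect differently (bezubzaril, pulani), so the final letter is not what conditions the rule; the number of vowels is.
"wel" has 1 vowel. The stems with 1 vowel (pul → pulani, hil → hilani, fal → falani) add -ani.
So wel → welani.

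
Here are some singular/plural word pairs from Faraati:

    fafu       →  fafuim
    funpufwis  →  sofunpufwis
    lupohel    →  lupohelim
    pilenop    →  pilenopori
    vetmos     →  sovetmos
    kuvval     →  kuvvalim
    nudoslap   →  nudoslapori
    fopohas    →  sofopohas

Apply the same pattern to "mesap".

mesapori

pilenop and vetmos both have last vowel 'o' yet inflect differently (pilenopori, sovetmos), so the last vowel is not what conditions the rule; the final letter is.
"mesap" ends in -p. The stems ending in -p (nudoslap → nudoslapori, pilenop → pilenopori) add -ori.
So mesap → mesapori.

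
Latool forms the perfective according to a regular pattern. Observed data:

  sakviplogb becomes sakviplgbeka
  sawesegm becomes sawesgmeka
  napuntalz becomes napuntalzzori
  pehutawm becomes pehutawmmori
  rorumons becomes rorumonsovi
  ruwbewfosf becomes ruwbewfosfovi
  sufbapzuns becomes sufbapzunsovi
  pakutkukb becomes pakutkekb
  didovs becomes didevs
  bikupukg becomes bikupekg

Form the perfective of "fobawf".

"fobawf" has second-to-last letter 'w'. The one such stem in the data (pehutawm → pehutawmmori) doubles the final consonant and adds -ori (as does napuntalz), so the same rule applies.
So fobawf → fobawffori.

fobawffori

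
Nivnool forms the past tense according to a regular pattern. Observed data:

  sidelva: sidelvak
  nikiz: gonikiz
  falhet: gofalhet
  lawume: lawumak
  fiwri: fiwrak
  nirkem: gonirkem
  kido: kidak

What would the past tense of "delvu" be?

delvak

falhet and lawume both have last vowel 'e' yet inflect differently (gofalhet, lawumak), so the last vowel is not what conditions the rule; whether the stem ends in a vowel or a consonant is.
"delvu" ends in a vowel. The stems ending in a vowel (sidelva → sidelvak, kido → kidak, lawume → lawumak) drop the final letter and add -ak.
So delvu → delvak.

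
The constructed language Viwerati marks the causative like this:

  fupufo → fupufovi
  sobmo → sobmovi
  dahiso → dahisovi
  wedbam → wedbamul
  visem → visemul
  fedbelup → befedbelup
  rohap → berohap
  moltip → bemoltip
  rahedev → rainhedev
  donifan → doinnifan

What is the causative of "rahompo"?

rahompovi

wedbam and rohap both have last vowel 'a' yet inflect differently (wedbamul, berohap), so the last vowel is not what conditions the rule; the final letter is.
"rahompo" ends in -o. The stems ending in -o (fupufo → fupufovi, sobmo → sobmovi, dahiso → dahisovi) drop the final letter and add -ovi.
So rahompo → rahompovi.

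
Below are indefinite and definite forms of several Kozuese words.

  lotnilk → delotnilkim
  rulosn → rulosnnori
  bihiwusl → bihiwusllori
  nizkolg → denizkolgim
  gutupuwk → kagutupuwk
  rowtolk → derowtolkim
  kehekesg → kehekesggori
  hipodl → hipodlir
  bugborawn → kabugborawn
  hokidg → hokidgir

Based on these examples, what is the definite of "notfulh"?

bugborawn and rulosn both end in -n yet inflect differently (kabugborawn, rulosnnori), so the final letter is not what conditions the rule; the second-to-last letter is.
"notfulh" has second-to-last letter 'l'. The stems whose second-to-last letter is 'l' (rowtolk → derowtolkim, nizkolg → denizkolgim, lotnilk → delotnilkim) add de- … -im around the stem.
So notfulh → denotfulhim.

denotfulhim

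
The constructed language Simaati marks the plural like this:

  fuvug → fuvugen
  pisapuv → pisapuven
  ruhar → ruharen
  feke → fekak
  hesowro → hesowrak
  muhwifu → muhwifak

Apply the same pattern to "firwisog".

firwisogen

fuvug and muhwifu both have last vowel 'u' yet inflect differently (fuvugen, muhwifak), so the last vowel is not what conditions the rule; whether the stem ends in a vowel or a consonant is.
"firwisog" ends in a consonant. The stems ending in a consonant (fuvug → fuvugen, pisapuv → pisapuven, ruhar → ruharen) add -en.
So firwisog → firwisogen.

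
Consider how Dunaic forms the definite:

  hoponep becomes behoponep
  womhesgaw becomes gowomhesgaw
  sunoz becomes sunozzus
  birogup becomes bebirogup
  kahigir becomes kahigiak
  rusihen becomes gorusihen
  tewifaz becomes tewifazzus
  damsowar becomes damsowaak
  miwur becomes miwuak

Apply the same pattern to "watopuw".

tewifaz and damsowar both have last vowel 'a' yet inflect differently (tewifazzus, damsowaak), so the last vowel is not what conditions the rule; the final letter is.
"watopuw" ends in -w. The one such stem in the data (womhesgaw → gowomhesgaw) adds the prefix go-, so the same rule applies.
The other patterns: stems ending in -z double the final consonant and add -us; stems ending in -r drop the final letter and add -ak; stems ending in -p add the prefix be-.
So watopuw → gowatopuw.

gowatopuw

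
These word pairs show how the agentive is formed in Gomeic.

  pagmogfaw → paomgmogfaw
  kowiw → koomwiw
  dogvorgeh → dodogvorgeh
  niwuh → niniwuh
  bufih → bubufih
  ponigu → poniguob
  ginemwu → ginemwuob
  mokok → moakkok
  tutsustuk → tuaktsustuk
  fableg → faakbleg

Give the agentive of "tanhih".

kowiw and bufih both have last vowel 'i' yet inflect differently (koomwiw, bubufih), so the last vowel is not what conditions the rule; the final letter is.
"tanhih" ends in -h. The stems ending in -h (dogvorgeh → dodogvorgeh, niwuh → niniwuh, bufih → bubufih) repeat the first consonant+vowel as a prefix.
The other patterns: stems ending in -w insert -om- after the first vowel; stems ending in -u add -ob; stems ending in -g or -k insert -ak- after the first vowel.
So tanhih → tatanhih.

tatanhih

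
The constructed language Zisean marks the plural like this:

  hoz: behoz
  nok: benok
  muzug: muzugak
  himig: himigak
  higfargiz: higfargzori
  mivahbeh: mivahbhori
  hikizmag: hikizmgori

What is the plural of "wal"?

hoz and higfargiz both end in -z yet inflect differently (behoz, higfargzori), so the final letter is not what conditions the rule; the number of vowels is.
"wal" has 1 vowel. The stems with 1 vowel (hoz → behoz, nok → benok) add the prefix be-.
The other patterns: stems with 2 vowels add -ak; stems with 3 vowels delete the last vowel and add -ori.
So wal → bewal.

bewal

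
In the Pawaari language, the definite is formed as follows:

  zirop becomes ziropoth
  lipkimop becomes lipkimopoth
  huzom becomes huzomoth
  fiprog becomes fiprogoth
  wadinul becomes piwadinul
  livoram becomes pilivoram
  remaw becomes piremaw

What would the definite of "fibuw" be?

huzom and livoram both end in -m yet inflect differently (huzomoth, pilivoram), so the final letter is not what conditions the rule; the last vowel is.
"fibuw" has last vowel 'u'. The one such stem in the data (wadinul → piwadinul) adds the prefix pi-, so the same rule applies.
The other pattern: stems whose last vowel is 'o' add -oth.
So fibuw → pifibuw.

pifibuw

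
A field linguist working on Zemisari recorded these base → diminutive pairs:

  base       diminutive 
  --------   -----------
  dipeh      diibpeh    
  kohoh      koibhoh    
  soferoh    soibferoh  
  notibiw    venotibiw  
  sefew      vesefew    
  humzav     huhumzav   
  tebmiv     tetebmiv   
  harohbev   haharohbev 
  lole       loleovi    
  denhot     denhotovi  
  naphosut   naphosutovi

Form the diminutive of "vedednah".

dipeh and sefew both have last vowel 'e' yet inflect differently (diibpeh, vesefew), so the last vowel is not what conditions the rule; the final letter is.
"vedednah" ends in -h. The stems ending in -h (dipeh → diibpeh, kohoh → koibhoh, soferoh → soibferoh) insert -ib- after the first vowel.
The other patterns: stems ending in -w add the prefix ve-; stems ending in -v repeat the first consonant+vowel as a prefix; stems ending in -e or -t add -ovi.
So vedednah → veibdednah.

veibdednah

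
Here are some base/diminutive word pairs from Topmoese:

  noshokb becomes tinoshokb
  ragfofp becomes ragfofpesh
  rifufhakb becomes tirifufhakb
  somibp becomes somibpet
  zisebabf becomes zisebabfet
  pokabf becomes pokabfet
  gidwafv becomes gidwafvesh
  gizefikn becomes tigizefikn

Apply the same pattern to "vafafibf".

vafafibfet

"vafafibf" has second-to-last letter 'b'. The stems whose second-to-last letter is 'b' (pokabf → pokabfet, somibp → somibpet, zisebabf → zisebabfet) add -et.
So vafafibf → vafafibfet.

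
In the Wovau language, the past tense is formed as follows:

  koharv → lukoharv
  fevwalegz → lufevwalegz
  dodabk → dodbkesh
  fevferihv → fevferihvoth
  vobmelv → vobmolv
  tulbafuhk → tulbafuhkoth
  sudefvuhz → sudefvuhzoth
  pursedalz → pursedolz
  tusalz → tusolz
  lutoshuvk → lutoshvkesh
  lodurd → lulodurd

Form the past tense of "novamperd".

sudefvuhz and fevwalegz both end in -z yet inflect differently (sudefvuhzoth, lufevwalegz), so the final letter is not what conditions the rule; the second-to-last letter is.
"novamperd" has second-to-last letter 'r'. The stems whose second-to-last letter is 'r' (lodurd → lulodurd, koharv → lukoharv) add the prefix lu-.
The other patterns: stems whose second-to-last letter is 'h' add -oth; stems whose second-to-last letter is 'l' change the last vowel to 'o'; stems whose second-to-last letter is 'b' or 'v' delete the last vowel and add -esh.
So novamperd → lunovamperd.

lunovamperd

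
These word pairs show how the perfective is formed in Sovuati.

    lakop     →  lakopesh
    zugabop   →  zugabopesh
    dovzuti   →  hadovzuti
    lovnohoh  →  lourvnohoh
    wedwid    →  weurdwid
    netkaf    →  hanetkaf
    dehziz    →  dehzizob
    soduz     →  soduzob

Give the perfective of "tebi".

hatebi

"tebi" ends in -i. The one such stem in the data (dovzuti → hadovzuti) adds the prefix ha-, so the same rule applies.
The other patterns: stems ending in -d or -h insert -ur- after the first vowel; stems ending in -p add -esh; stems ending in -z add -ob.
So tebi → hatebi.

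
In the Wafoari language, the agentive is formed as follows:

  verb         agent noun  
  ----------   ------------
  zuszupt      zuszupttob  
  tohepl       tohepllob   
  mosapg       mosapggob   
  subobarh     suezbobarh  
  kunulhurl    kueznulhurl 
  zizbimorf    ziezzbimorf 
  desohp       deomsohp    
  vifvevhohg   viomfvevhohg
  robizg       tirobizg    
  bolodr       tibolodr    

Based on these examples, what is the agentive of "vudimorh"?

vuezdimorh

tohepl and kunulhurl both end in -l yet inflect differently (tohepllob, kueznulhurl), so the final letter is not what conditions the rule; the second-to-last letter is.
"vudimorh" has second-to-last letter 'r'. The stems whose second-to-last letter is 'r' (subobarh → suezbobarh, kunulhurl → kueznulhurl, zizbimorf → ziezzbimorf) insert -ez- after the first vowel.
So vudimorh → vuezdimorh.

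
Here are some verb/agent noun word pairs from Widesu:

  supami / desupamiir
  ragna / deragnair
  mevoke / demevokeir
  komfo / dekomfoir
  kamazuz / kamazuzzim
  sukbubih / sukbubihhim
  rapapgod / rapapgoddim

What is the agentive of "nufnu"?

denufnuir

"nufnu" ends in a vowel. The stems ending in a vowel (supami → desupamiir, ragna → deragnair, mevoke → demevokeir) add de- … -ir around the stem.
The other pattern: stems ending in a consonant double the final consonant and add -im.
So nufnu → denufnuir.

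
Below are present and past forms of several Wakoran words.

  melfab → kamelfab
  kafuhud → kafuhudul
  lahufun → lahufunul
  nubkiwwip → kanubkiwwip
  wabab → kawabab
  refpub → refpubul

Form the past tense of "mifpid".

"mifpid" has last vowel 'i'. The one such stem in the data (nubkiwwip → kanubkiwwip) adds the prefix ka-, so the same rule applies.
So mifpid → kamifpid.

kamifpid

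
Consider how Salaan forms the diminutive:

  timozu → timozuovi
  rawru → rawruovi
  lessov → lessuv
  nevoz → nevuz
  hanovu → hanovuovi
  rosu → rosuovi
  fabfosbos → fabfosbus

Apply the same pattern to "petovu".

petovuovi

rosu and nevoz both have 2 vowels yet inflect differently (rosuovi, nevuz), so the number of vowels is not what conditions the rule; the final letter is.
"petovu" ends in -u. The stems ending in -u (rosu → rosuovi, rawru → rawruovi, hanovu → hanovuovi) add -ovi.
So petovu → petovuovi.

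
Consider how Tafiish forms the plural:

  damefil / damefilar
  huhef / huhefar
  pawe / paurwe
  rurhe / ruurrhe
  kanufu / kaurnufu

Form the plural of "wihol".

huhef and pawe both have last vowel 'e' yet inflect differently (huhefar, paurwe), so the last vowel is not what conditions the rule; whether the stem ends in a vowel or a consonant is.
"wihol" ends in a consonant. The stems ending in a consonant (damefil → damefilar, huhef → huhefar) add -ar.
So wihol → wiholar.

wiholar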